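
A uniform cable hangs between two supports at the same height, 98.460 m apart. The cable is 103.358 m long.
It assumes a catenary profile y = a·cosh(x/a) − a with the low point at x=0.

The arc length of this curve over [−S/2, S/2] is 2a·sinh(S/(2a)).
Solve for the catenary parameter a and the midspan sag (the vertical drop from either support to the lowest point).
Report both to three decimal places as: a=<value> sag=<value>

a=90.775 sag=13.680

seed: a₀ = √(S³/(24(L−S))) = √(98.460³/(24·4.898)) = 90.110362
iter 1: u=0.546330  f(a)=+7.362e-02  f'(a)=-1.120e-01  a ← 90.110362 − (+7.362e-02/-1.120e-01) = 90.767725
iter 2: u=0.542373  f(a)=+8.134e-04  f'(a)=-1.095e-01  a ← 90.767725 − (+8.134e-04/-1.095e-01) = 90.775151
iter 3: u=0.542329  f(a)=+1.017e-07  f'(a)=-1.095e-01  a ← 90.775151 − (+1.017e-07/-1.095e-01) = 90.775152
iter 4: u=0.542329  f(a)=+0.000e+00  f'(a)=-1.095e-01  a ← 90.775152 − (+0.000e+00/-1.095e-01) = 90.775152
converged: |Δa| < 1e-12 after 4 iterations
sag = a·(cosh(S/(2a)) − 1) = 90.775152·(cosh(0.542329) − 1) = 13.679849
T_max/T_min = cosh(S/(2a)) = 1.150700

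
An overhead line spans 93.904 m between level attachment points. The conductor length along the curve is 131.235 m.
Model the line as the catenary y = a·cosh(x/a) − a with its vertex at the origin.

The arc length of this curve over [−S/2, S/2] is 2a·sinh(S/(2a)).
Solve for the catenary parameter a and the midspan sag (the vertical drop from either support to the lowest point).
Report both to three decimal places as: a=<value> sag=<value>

seed: a₀ = √(S³/(24(L−S))) = √(93.904³/(24·37.331)) = 30.400849
iter 1: u=1.544431  f(a)=+4.714e+00  f'(a)=-3.094e+00  a ← 30.400849 − (+4.714e+00/-3.094e+00) = 31.924378
iter 2: u=1.470726  f(a)=+3.775e-01  f'(a)=-2.616e+00  a ← 31.924378 − (+3.775e-01/-2.616e+00) = 32.068660
iter 3: u=1.464109  f(a)=+2.887e-03  f'(a)=-2.577e+00  a ← 32.068660 − (+2.887e-03/-2.577e+00) = 32.069780
iter 4: u=1.464057  f(a)=+1.717e-07  f'(a)=-2.576e+00  a ← 32.069780 − (+1.717e-07/-2.576e+00) = 32.069780
iter 5: u=1.464057  f(a)=+0.000e+00  f'(a)=-2.576e+00  a ← 32.069780 − (+0.000e+00/-2.576e+00) = 32.069780
converged: |Δa| < 1e-12 after 5 iterations
sag = a·(cosh(S/(2a)) − 1) = 32.069780·(cosh(1.464057) − 1) = 40.965328
T_max/T_min = cosh(S/(2a)) = 2.277381

a=32.070 sag=40.965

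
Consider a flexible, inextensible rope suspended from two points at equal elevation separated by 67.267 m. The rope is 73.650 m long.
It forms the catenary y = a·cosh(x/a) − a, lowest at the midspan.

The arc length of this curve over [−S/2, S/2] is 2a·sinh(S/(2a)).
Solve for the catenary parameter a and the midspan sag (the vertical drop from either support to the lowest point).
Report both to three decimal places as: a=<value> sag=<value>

a=45.195 sag=13.103

seed: a₀ = √(S³/(24(L−S))) = √(67.267³/(24·6.383)) = 44.574353
iter 1: u=0.754548  f(a)=+1.842e-01  f'(a)=-3.030e-01  a ← 44.574353 − (+1.842e-01/-3.030e-01) = 45.182158
iter 2: u=0.744398  f(a)=+3.835e-03  f'(a)=-2.905e-01  a ← 45.182158 − (+3.835e-03/-2.905e-01) = 45.195358
iter 3: u=0.744180  f(a)=+1.741e-06  f'(a)=-2.903e-01  a ← 45.195358 − (+1.741e-06/-2.903e-01) = 45.195364
iter 4: u=0.744180  f(a)=+3.695e-13  f'(a)=-2.903e-01  a ← 45.195364 − (+3.695e-13/-2.903e-01) = 45.195364
converged: |Δa| < 1e-12 after 4 iterations
sag = a·(cosh(S/(2a)) − 1) = 45.195364·(cosh(0.744180) − 1) = 13.103020
T_max/T_min = cosh(S/(2a)) = 1.289920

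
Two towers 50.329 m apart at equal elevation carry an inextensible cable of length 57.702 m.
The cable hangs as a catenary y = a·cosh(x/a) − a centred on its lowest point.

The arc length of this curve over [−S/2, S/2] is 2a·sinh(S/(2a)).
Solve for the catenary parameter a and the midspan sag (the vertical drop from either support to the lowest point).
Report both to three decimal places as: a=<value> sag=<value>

seed: a₀ = √(S³/(24(L−S))) = √(50.329³/(24·7.373)) = 26.841063
iter 1: u=0.937537  f(a)=+3.309e-01  f'(a)=-5.992e-01  a ← 26.841063 − (+3.309e-01/-5.992e-01) = 27.393287
iter 2: u=0.918637  f(a)=+1.049e-02  f'(a)=-5.618e-01  a ← 27.393287 − (+1.049e-02/-5.618e-01) = 27.411956
iter 3: u=0.918012  f(a)=+1.130e-05  f'(a)=-5.606e-01  a ← 27.411956 − (+1.130e-05/-5.606e-01) = 27.411976
iter 4: u=0.918011  f(a)=+1.315e-11  f'(a)=-5.606e-01  a ← 27.411976 − (+1.315e-11/-5.606e-01) = 27.411976
converged: |Δa| < 1e-12 after 4 iterations
sag = a·(cosh(S/(2a)) − 1) = 27.411976·(cosh(0.918011) − 1) = 12.384966
T_max/T_min = cosh(S/(2a)) = 1.451809

a=27.412 sag=12.385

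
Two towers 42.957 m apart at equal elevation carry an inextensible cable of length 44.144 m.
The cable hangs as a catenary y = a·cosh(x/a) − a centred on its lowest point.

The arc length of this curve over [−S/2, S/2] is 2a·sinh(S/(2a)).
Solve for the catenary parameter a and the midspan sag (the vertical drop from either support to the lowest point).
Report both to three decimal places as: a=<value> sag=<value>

a=52.967 sag=4.415

seed: a₀ = √(S³/(24(L−S))) = √(42.957³/(24·1.187)) = 52.749693
iter 1: u=0.407178  f(a)=+9.879e-03  f'(a)=-4.576e-02  a ← 52.749693 − (+9.879e-03/-4.576e-02) = 52.965596
iter 2: u=0.405518  f(a)=+6.098e-05  f'(a)=-4.519e-02  a ← 52.965596 − (+6.098e-05/-4.519e-02) = 52.966946
iter 3: u=0.405508  f(a)=+2.356e-09  f'(a)=-4.519e-02  a ← 52.966946 − (+2.356e-09/-4.519e-02) = 52.966946
iter 4: u=0.405508  f(a)=+7.105e-15  f'(a)=-4.519e-02  a ← 52.966946 − (+7.105e-15/-4.519e-02) = 52.966946
converged: |Δa| < 1e-12 after 4 iterations
sag = a·(cosh(S/(2a)) − 1) = 52.966946·(cosh(0.405508) − 1) = 4.414850
T_max/T_min = cosh(S/(2a)) = 1.083351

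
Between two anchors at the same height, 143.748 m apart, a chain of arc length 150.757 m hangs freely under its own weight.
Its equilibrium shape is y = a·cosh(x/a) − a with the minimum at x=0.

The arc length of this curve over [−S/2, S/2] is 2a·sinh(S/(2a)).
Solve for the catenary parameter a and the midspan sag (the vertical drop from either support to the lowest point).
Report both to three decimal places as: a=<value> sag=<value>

a=133.844 sag=19.766

seed: a₀ = √(S³/(24(L−S))) = √(143.748³/(24·7.009)) = 132.882890
iter 1: u=0.540882  f(a)=+1.032e-01  f'(a)=-1.086e-01  a ← 132.882890 − (+1.032e-01/-1.086e-01) = 133.833470
iter 2: u=0.537041  f(a)=+1.118e-03  f'(a)=-1.063e-01  a ← 133.833470 − (+1.118e-03/-1.063e-01) = 133.843994
iter 3: u=0.536998  f(a)=+1.344e-07  f'(a)=-1.062e-01  a ← 133.843994 − (+1.344e-07/-1.062e-01) = 133.843995
iter 4: u=0.536998  f(a)=+0.000e+00  f'(a)=-1.062e-01  a ← 133.843995 − (+0.000e+00/-1.062e-01) = 133.843995
converged: |Δa| < 1e-12 after 4 iterations
sag = a·(cosh(S/(2a)) − 1) = 133.843995·(cosh(0.536998) − 1) = 19.766334
T_max/T_min = cosh(S/(2a)) = 1.147682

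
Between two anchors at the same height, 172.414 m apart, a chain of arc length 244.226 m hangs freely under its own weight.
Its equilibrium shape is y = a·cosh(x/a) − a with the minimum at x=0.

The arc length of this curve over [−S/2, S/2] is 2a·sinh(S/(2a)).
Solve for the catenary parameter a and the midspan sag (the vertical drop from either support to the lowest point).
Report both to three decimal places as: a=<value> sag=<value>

seed: a₀ = √(S³/(24(L−S))) = √(172.414³/(24·71.812)) = 54.532406
iter 1: u=1.580840  f(a)=+9.526e+00  f'(a)=-3.353e+00  a ← 54.532406 − (+9.526e+00/-3.353e+00) = 57.373044
iter 2: u=1.502570  f(a)=+7.949e-01  f'(a)=-2.815e+00  a ← 57.373044 − (+7.949e-01/-2.815e+00) = 57.655428
iter 3: u=1.495210  f(a)=+6.650e-03  f'(a)=-2.768e+00  a ← 57.655428 − (+6.650e-03/-2.768e+00) = 57.657830
iter 4: u=1.495148  f(a)=+4.739e-07  f'(a)=-2.768e+00  a ← 57.657830 − (+4.739e-07/-2.768e+00) = 57.657830
iter 5: u=1.495148  f(a)=-2.842e-14  f'(a)=-2.768e+00  a ← 57.657830 − (-2.842e-14/-2.768e+00) = 57.657830
converged: |Δa| < 1e-12 after 5 iterations
sag = a·(cosh(S/(2a)) − 1) = 57.657830·(cosh(1.495148) − 1) = 77.382942
T_max/T_min = cosh(S/(2a)) = 2.342106

a=57.658 sag=77.383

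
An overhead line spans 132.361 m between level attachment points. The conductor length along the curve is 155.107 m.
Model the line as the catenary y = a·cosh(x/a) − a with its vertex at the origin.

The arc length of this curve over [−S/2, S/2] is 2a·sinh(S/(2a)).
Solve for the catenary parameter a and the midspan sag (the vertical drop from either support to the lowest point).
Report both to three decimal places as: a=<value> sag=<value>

seed: a₀ = √(S³/(24(L−S))) = √(132.361³/(24·22.746)) = 65.175132
iter 1: u=1.015426  f(a)=+1.202e+00  f'(a)=-7.727e-01  a ← 65.175132 − (+1.202e+00/-7.727e-01) = 66.730604
iter 2: u=0.991756  f(a)=+4.437e-02  f'(a)=-7.166e-01  a ← 66.730604 − (+4.437e-02/-7.166e-01) = 66.792526
iter 3: u=0.990837  f(a)=+6.561e-05  f'(a)=-7.144e-01  a ← 66.792526 − (+6.561e-05/-7.144e-01) = 66.792618
iter 4: u=0.990836  f(a)=+1.440e-10  f'(a)=-7.144e-01  a ← 66.792618 − (+1.440e-10/-7.144e-01) = 66.792618
iter 5: u=0.990836  f(a)=+0.000e+00  f'(a)=-7.144e-01  a ← 66.792618 − (+0.000e+00/-7.144e-01) = 66.792618
converged: |Δa| < 1e-12 after 5 iterations
sag = a·(cosh(S/(2a)) − 1) = 66.792618·(cosh(0.990836) − 1) = 35.558734
T_max/T_min = cosh(S/(2a)) = 1.532375

a=66.793 sag=35.559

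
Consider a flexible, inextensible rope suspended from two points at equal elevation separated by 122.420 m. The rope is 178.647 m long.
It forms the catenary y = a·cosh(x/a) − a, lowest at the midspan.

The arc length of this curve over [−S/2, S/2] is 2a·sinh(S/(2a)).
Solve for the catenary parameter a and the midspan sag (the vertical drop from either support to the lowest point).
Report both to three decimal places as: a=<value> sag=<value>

a=39.184 sag=58.356

seed: a₀ = √(S³/(24(L−S))) = √(122.420³/(24·56.227)) = 36.872322
iter 1: u=1.660053  f(a)=+8.276e+00  f'(a)=-3.977e+00  a ← 36.872322 − (+8.276e+00/-3.977e+00) = 38.953034
iter 2: u=1.571380  f(a)=+7.522e-01  f'(a)=-3.284e+00  a ← 38.953034 − (+7.522e-01/-3.284e+00) = 39.182048
iter 3: u=1.562195  f(a)=+7.586e-03  f'(a)=-3.218e+00  a ← 39.182048 − (+7.586e-03/-3.218e+00) = 39.184405
iter 4: u=1.562101  f(a)=+7.887e-07  f'(a)=-3.218e+00  a ← 39.184405 − (+7.887e-07/-3.218e+00) = 39.184405
iter 5: u=1.562101  f(a)=+2.842e-14  f'(a)=-3.218e+00  a ← 39.184405 − (+2.842e-14/-3.218e+00) = 39.184405
converged: |Δa| < 1e-12 after 5 iterations
sag = a·(cosh(S/(2a)) − 1) = 39.184405·(cosh(1.562101) − 1) = 58.355870
T_max/T_min = cosh(S/(2a)) = 2.489263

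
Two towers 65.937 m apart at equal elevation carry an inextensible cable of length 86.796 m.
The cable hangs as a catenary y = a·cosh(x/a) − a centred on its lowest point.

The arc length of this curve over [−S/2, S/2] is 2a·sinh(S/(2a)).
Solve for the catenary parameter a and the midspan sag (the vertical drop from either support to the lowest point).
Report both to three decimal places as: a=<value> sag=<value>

a=24.992 sag=25.088

seed: a₀ = √(S³/(24(L−S))) = √(65.937³/(24·20.859)) = 23.929929
iter 1: u=1.377710  f(a)=+2.071e+00  f'(a)=-2.097e+00  a ← 23.929929 − (+2.071e+00/-2.097e+00) = 24.917530
iter 2: u=1.323105  f(a)=+1.351e-01  f'(a)=-1.832e+00  a ← 24.917530 − (+1.351e-01/-1.832e+00) = 24.991298
iter 3: u=1.319199  f(a)=+6.639e-04  f'(a)=-1.814e+00  a ← 24.991298 − (+6.639e-04/-1.814e+00) = 24.991664
iter 4: u=1.319180  f(a)=+1.620e-08  f'(a)=-1.814e+00  a ← 24.991664 − (+1.620e-08/-1.814e+00) = 24.991664
iter 5: u=1.319180  f(a)=+1.421e-14  f'(a)=-1.814e+00  a ← 24.991664 − (+1.421e-14/-1.814e+00) = 24.991664
converged: |Δa| < 1e-12 after 5 iterations
sag = a·(cosh(S/(2a)) − 1) = 24.991664·(cosh(1.319180) − 1) = 25.087969
T_max/T_min = cosh(S/(2a)) = 2.003853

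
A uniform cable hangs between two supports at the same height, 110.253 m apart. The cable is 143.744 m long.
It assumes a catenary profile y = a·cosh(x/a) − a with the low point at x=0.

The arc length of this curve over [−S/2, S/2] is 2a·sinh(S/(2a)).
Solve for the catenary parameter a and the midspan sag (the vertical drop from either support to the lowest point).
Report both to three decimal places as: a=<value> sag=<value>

seed: a₀ = √(S³/(24(L−S))) = √(110.253³/(24·33.491)) = 40.833438
iter 1: u=1.350033  f(a)=+3.188e+00  f'(a)=-1.959e+00  a ← 40.833438 − (+3.188e+00/-1.959e+00) = 42.460337
iter 2: u=1.298306  f(a)=+2.004e-01  f'(a)=-1.720e+00  a ← 42.460337 − (+2.004e-01/-1.720e+00) = 42.576851
iter 3: u=1.294753  f(a)=+9.097e-04  f'(a)=-1.705e+00  a ← 42.576851 − (+9.097e-04/-1.705e+00) = 42.577385
iter 4: u=1.294737  f(a)=+1.893e-08  f'(a)=-1.704e+00  a ← 42.577385 − (+1.893e-08/-1.704e+00) = 42.577385
iter 5: u=1.294737  f(a)=-2.842e-14  f'(a)=-1.704e+00  a ← 42.577385 − (-2.842e-14/-1.704e+00) = 42.577385
converged: |Δa| < 1e-12 after 5 iterations
sag = a·(cosh(S/(2a)) − 1) = 42.577385·(cosh(1.294737) − 1) = 40.959542
T_max/T_min = cosh(S/(2a)) = 1.962002

a=42.577 sag=40.960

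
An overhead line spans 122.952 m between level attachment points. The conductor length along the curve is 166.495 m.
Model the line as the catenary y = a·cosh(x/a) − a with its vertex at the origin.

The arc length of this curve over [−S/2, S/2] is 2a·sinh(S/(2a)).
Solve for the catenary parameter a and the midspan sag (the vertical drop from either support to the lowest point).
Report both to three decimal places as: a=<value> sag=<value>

a=44.253 sag=50.026

seed: a₀ = √(S³/(24(L−S))) = √(122.952³/(24·43.543)) = 42.173399
iter 1: u=1.457696  f(a)=+4.867e+00  f'(a)=-2.538e+00  a ← 42.173399 − (+4.867e+00/-2.538e+00) = 44.090878
iter 2: u=1.394302  f(a)=+3.516e-01  f'(a)=-2.184e+00  a ← 44.090878 − (+3.516e-01/-2.184e+00) = 44.251905
iter 3: u=1.389228  f(a)=+2.151e-03  f'(a)=-2.157e+00  a ← 44.251905 − (+2.151e-03/-2.157e+00) = 44.252903
iter 4: u=1.389197  f(a)=+8.160e-08  f'(a)=-2.157e+00  a ← 44.252903 − (+8.160e-08/-2.157e+00) = 44.252903
iter 5: u=1.389197  f(a)=+0.000e+00  f'(a)=-2.157e+00  a ← 44.252903 − (+0.000e+00/-2.157e+00) = 44.252903
converged: |Δa| < 1e-12 after 5 iterations
sag = a·(cosh(S/(2a)) − 1) = 44.252903·(cosh(1.389197) − 1) = 50.025757
T_max/T_min = cosh(S/(2a)) = 2.130451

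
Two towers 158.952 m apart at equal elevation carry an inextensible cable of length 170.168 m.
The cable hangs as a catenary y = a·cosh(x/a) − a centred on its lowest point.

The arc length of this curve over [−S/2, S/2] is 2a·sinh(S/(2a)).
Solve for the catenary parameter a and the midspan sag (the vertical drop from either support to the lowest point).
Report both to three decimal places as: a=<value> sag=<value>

a=123.417 sag=26.486

seed: a₀ = √(S³/(24(L−S))) = √(158.952³/(24·11.216)) = 122.144629
iter 1: u=0.650671  f(a)=+2.398e-01  f'(a)=-1.915e-01  a ← 122.144629 − (+2.398e-01/-1.915e-01) = 123.396738
iter 2: u=0.644069  f(a)=+3.738e-03  f'(a)=-1.856e-01  a ← 123.396738 − (+3.738e-03/-1.856e-01) = 123.416875
iter 3: u=0.643964  f(a)=+9.398e-07  f'(a)=-1.855e-01  a ← 123.416875 − (+9.398e-07/-1.855e-01) = 123.416880
iter 4: u=0.643964  f(a)=+5.684e-14  f'(a)=-1.855e-01  a ← 123.416880 − (+5.684e-14/-1.855e-01) = 123.416880
converged: |Δa| < 1e-12 after 4 iterations
sag = a·(cosh(S/(2a)) − 1) = 123.416880·(cosh(0.643964) − 1) = 26.486467
T_max/T_min = cosh(S/(2a)) = 1.214610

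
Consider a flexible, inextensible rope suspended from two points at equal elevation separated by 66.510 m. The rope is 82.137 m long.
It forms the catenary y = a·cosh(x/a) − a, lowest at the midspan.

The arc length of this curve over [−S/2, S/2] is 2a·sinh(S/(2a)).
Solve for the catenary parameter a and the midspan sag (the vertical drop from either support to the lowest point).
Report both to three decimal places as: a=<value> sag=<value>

a=28.946 sag=21.298

seed: a₀ = √(S³/(24(L−S))) = √(66.510³/(24·15.627)) = 28.008316
iter 1: u=1.187326  f(a)=+1.139e+00  f'(a)=-1.281e+00  a ← 28.008316 − (+1.139e+00/-1.281e+00) = 28.897402
iter 2: u=1.150795  f(a)=+5.649e-02  f'(a)=-1.157e+00  a ← 28.897402 − (+5.649e-02/-1.157e+00) = 28.946226
iter 3: u=1.148854  f(a)=+1.550e-04  f'(a)=-1.151e+00  a ← 28.946226 − (+1.550e-04/-1.151e+00) = 28.946361
iter 4: u=1.148849  f(a)=+1.173e-09  f'(a)=-1.151e+00  a ← 28.946361 − (+1.173e-09/-1.151e+00) = 28.946361
iter 5: u=1.148849  f(a)=+0.000e+00  f'(a)=-1.151e+00  a ← 28.946361 − (+0.000e+00/-1.151e+00) = 28.946361
converged: |Δa| < 1e-12 after 5 iterations
sag = a·(cosh(S/(2a)) − 1) = 28.946361·(cosh(1.148849) − 1) = 21.298176
T_max/T_min = cosh(S/(2a)) = 1.735781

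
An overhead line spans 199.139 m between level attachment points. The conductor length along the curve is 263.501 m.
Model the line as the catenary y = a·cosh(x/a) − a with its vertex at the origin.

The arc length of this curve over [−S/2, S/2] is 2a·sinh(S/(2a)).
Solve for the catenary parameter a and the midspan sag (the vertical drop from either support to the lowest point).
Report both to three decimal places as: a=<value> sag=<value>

seed: a₀ = √(S³/(24(L−S))) = √(199.139³/(24·64.362)) = 71.501326
iter 1: u=1.392555  f(a)=+6.537e+00  f'(a)=-2.174e+00  a ← 71.501326 − (+6.537e+00/-2.174e+00) = 74.507372
iter 2: u=1.336371  f(a)=+4.348e-01  f'(a)=-1.894e+00  a ← 74.507372 − (+4.348e-01/-1.894e+00) = 74.736955
iter 3: u=1.332266  f(a)=+2.227e-03  f'(a)=-1.875e+00  a ← 74.736955 − (+2.227e-03/-1.875e+00) = 74.738143
iter 4: u=1.332245  f(a)=+5.910e-08  f'(a)=-1.874e+00  a ← 74.738143 − (+5.910e-08/-1.874e+00) = 74.738144
iter 5: u=1.332245  f(a)=+0.000e+00  f'(a)=-1.874e+00  a ← 74.738144 − (+0.000e+00/-1.874e+00) = 74.738144
converged: |Δa| < 1e-12 after 5 iterations
sag = a·(cosh(S/(2a)) − 1) = 74.738144·(cosh(1.332245) − 1) = 76.734575
T_max/T_min = cosh(S/(2a)) = 2.026712

a=74.738 sag=76.735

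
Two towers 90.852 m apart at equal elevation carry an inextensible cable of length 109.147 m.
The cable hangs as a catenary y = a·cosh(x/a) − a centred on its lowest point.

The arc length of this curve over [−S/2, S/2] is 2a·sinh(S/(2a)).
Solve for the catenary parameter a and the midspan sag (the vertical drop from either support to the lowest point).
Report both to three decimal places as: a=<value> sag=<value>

a=42.521 sag=26.662

seed: a₀ = √(S³/(24(L−S))) = √(90.852³/(24·18.295)) = 41.326622
iter 1: u=1.099195  f(a)=+1.138e+00  f'(a)=-9.971e-01  a ← 41.326622 − (+1.138e+00/-9.971e-01) = 42.467513
iter 2: u=1.069665  f(a)=+4.881e-02  f'(a)=-9.132e-01  a ← 42.467513 − (+4.881e-02/-9.132e-01) = 42.520962
iter 3: u=1.068320  f(a)=+9.877e-05  f'(a)=-9.095e-01  a ← 42.520962 − (+9.877e-05/-9.095e-01) = 42.521070
iter 4: u=1.068317  f(a)=+4.063e-10  f'(a)=-9.095e-01  a ← 42.521070 − (+4.063e-10/-9.095e-01) = 42.521070
iter 5: u=1.068317  f(a)=-1.421e-14  f'(a)=-9.095e-01  a ← 42.521070 − (-1.421e-14/-9.095e-01) = 42.521070
converged: |Δa| < 1e-12 after 5 iterations
sag = a·(cosh(S/(2a)) − 1) = 42.521070·(cosh(1.068317) − 1) = 26.662080
T_max/T_min = cosh(S/(2a)) = 1.627032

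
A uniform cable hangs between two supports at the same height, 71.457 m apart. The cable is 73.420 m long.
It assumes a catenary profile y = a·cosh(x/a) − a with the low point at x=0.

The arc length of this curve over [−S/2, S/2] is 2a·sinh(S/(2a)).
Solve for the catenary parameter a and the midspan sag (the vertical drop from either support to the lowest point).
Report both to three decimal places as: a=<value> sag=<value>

seed: a₀ = √(S³/(24(L−S))) = √(71.457³/(24·1.963)) = 88.003794
iter 1: u=0.405988  f(a)=+1.624e-02  f'(a)=-4.535e-02  a ← 88.003794 − (+1.624e-02/-4.535e-02) = 88.361917
iter 2: u=0.404343  f(a)=+9.967e-05  f'(a)=-4.480e-02  a ← 88.361917 − (+9.967e-05/-4.480e-02) = 88.364142
iter 3: u=0.404333  f(a)=+3.806e-09  f'(a)=-4.479e-02  a ← 88.364142 − (+3.806e-09/-4.479e-02) = 88.364142
iter 4: u=0.404333  f(a)=+0.000e+00  f'(a)=-4.479e-02  a ← 88.364142 − (+0.000e+00/-4.479e-02) = 88.364142
converged: |Δa| < 1e-12 after 4 iterations
sag = a·(cosh(S/(2a)) − 1) = 88.364142·(cosh(0.404333) − 1) = 7.322041
T_max/T_min = cosh(S/(2a)) = 1.082862

a=88.364 sag=7.322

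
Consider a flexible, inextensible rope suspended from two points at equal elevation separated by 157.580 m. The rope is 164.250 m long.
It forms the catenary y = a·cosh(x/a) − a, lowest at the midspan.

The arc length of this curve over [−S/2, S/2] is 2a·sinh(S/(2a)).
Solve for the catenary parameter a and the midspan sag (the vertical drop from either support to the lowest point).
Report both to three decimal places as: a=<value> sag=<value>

seed: a₀ = √(S³/(24(L−S))) = √(157.580³/(24·6.670)) = 156.344679
iter 1: u=0.503951  f(a)=+8.521e-02  f'(a)=-8.751e-02  a ← 156.344679 − (+8.521e-02/-8.751e-02) = 157.318405
iter 2: u=0.500831  f(a)=+8.026e-04  f'(a)=-8.587e-02  a ← 157.318405 − (+8.026e-04/-8.587e-02) = 157.327752
iter 3: u=0.500802  f(a)=+7.271e-08  f'(a)=-8.585e-02  a ← 157.327752 − (+7.271e-08/-8.585e-02) = 157.327753
iter 4: u=0.500802  f(a)=+2.842e-14  f'(a)=-8.585e-02  a ← 157.327753 − (+2.842e-14/-8.585e-02) = 157.327753
converged: |Δa| < 1e-12 after 4 iterations
sag = a·(cosh(S/(2a)) − 1) = 157.327753·(cosh(0.500802) − 1) = 20.144886
T_max/T_min = cosh(S/(2a)) = 1.128044

a=157.328 sag=20.145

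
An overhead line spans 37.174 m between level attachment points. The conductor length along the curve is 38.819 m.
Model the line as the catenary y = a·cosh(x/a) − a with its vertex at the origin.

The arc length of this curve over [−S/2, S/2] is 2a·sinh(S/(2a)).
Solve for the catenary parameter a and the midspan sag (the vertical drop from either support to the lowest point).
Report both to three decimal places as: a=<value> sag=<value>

a=36.309 sag=4.862

seed: a₀ = √(S³/(24(L−S))) = √(37.174³/(24·1.645)) = 36.072012
iter 1: u=0.515275  f(a)=+2.198e-02  f'(a)=-9.365e-02  a ← 36.072012 − (+2.198e-02/-9.365e-02) = 36.306677
iter 2: u=0.511944  f(a)=+2.163e-04  f'(a)=-9.182e-02  a ← 36.306677 − (+2.163e-04/-9.182e-02) = 36.309033
iter 3: u=0.511911  f(a)=+2.142e-08  f'(a)=-9.180e-02  a ← 36.309033 − (+2.142e-08/-9.180e-02) = 36.309033
iter 4: u=0.511911  f(a)=+0.000e+00  f'(a)=-9.180e-02  a ← 36.309033 − (+0.000e+00/-9.180e-02) = 36.309033
converged: |Δa| < 1e-12 after 4 iterations
sag = a·(cosh(S/(2a)) − 1) = 36.309033·(cosh(0.511911) − 1) = 4.862250
T_max/T_min = cosh(S/(2a)) = 1.133913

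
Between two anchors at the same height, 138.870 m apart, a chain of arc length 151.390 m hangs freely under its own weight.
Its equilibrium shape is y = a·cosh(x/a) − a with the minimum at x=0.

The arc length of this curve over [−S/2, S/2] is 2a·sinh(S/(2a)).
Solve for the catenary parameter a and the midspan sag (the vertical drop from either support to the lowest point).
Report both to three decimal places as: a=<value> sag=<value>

a=95.658 sag=26.326

seed: a₀ = √(S³/(24(L−S))) = √(138.870³/(24·12.520)) = 94.407146
iter 1: u=0.735485  f(a)=+3.430e-01  f'(a)=-2.799e-01  a ← 94.407146 − (+3.430e-01/-2.799e-01) = 95.632827
iter 2: u=0.726058  f(a)=+6.795e-03  f'(a)=-2.689e-01  a ← 95.632827 − (+6.795e-03/-2.689e-01) = 95.658097
iter 3: u=0.725866  f(a)=+2.785e-06  f'(a)=-2.687e-01  a ← 95.658097 − (+2.785e-06/-2.687e-01) = 95.658108
iter 4: u=0.725866  f(a)=+4.263e-13  f'(a)=-2.687e-01  a ← 95.658108 − (+4.263e-13/-2.687e-01) = 95.658108
converged: |Δa| < 1e-12 after 4 iterations
sag = a·(cosh(S/(2a)) − 1) = 95.658108·(cosh(0.725866) − 1) = 26.326345
T_max/T_min = cosh(S/(2a)) = 1.275213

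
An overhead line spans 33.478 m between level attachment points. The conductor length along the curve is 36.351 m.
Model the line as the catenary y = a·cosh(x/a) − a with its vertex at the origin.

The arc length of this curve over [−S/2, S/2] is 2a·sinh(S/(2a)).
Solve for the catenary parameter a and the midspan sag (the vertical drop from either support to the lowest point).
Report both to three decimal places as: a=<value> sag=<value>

a=23.622 sag=6.183

seed: a₀ = √(S³/(24(L−S))) = √(33.478³/(24·2.873)) = 23.327372
iter 1: u=0.717569  f(a)=+7.488e-02  f'(a)=-2.592e-01  a ← 23.327372 − (+7.488e-02/-2.592e-01) = 23.616216
iter 2: u=0.708793  f(a)=+1.413e-03  f'(a)=-2.495e-01  a ← 23.616216 − (+1.413e-03/-2.495e-01) = 23.621881
iter 3: u=0.708623  f(a)=+5.252e-07  f'(a)=-2.493e-01  a ← 23.621881 − (+5.252e-07/-2.493e-01) = 23.621883
iter 4: u=0.708623  f(a)=+8.527e-14  f'(a)=-2.493e-01  a ← 23.621883 − (+8.527e-14/-2.493e-01) = 23.621883
converged: |Δa| < 1e-12 after 4 iterations
sag = a·(cosh(S/(2a)) − 1) = 23.621883·(cosh(0.708623) − 1) = 6.183186
T_max/T_min = cosh(S/(2a)) = 1.261757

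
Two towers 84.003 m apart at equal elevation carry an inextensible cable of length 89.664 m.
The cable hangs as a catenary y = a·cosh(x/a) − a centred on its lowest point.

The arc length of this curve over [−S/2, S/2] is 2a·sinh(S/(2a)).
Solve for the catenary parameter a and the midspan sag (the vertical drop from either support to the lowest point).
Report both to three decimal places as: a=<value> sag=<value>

seed: a₀ = √(S³/(24(L−S))) = √(84.003³/(24·5.661)) = 66.052612
iter 1: u=0.635879  f(a)=+1.156e-01  f'(a)=-1.784e-01  a ← 66.052612 − (+1.156e-01/-1.784e-01) = 66.700208
iter 2: u=0.629706  f(a)=+1.721e-03  f'(a)=-1.732e-01  a ← 66.700208 − (+1.721e-03/-1.732e-01) = 66.710149
iter 3: u=0.629612  f(a)=+3.948e-07  f'(a)=-1.731e-01  a ← 66.710149 − (+3.948e-07/-1.731e-01) = 66.710151
iter 4: u=0.629612  f(a)=+2.842e-14  f'(a)=-1.731e-01  a ← 66.710151 − (+2.842e-14/-1.731e-01) = 66.710151
converged: |Δa| < 1e-12 after 4 iterations
sag = a·(cosh(S/(2a)) − 1) = 66.710151·(cosh(0.629612) − 1) = 13.664923
T_max/T_min = cosh(S/(2a)) = 1.204840

a=66.710 sag=13.665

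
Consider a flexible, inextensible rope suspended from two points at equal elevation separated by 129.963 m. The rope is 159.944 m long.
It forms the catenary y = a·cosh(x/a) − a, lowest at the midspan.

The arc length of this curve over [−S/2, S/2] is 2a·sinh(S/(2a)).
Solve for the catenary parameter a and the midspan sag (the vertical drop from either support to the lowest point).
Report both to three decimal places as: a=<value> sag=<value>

seed: a₀ = √(S³/(24(L−S))) = √(129.963³/(24·29.981)) = 55.233290
iter 1: u=1.176492  f(a)=+2.145e+00  f'(a)=-1.243e+00  a ← 55.233290 − (+2.145e+00/-1.243e+00) = 56.957936
iter 2: u=1.140868  f(a)=+1.045e-01  f'(a)=-1.125e+00  a ← 56.957936 − (+1.045e-01/-1.125e+00) = 57.050870
iter 3: u=1.139010  f(a)=+2.766e-04  f'(a)=-1.119e+00  a ← 57.050870 − (+2.766e-04/-1.119e+00) = 57.051117
iter 4: u=1.139005  f(a)=+1.948e-09  f'(a)=-1.119e+00  a ← 57.051117 − (+1.948e-09/-1.119e+00) = 57.051117
iter 5: u=1.139005  f(a)=+0.000e+00  f'(a)=-1.119e+00  a ← 57.051117 − (+0.000e+00/-1.119e+00) = 57.051117
converged: |Δa| < 1e-12 after 5 iterations
sag = a·(cosh(S/(2a)) − 1) = 57.051117·(cosh(1.139005) − 1) = 41.185082
T_max/T_min = cosh(S/(2a)) = 1.721898

a=57.051 sag=41.185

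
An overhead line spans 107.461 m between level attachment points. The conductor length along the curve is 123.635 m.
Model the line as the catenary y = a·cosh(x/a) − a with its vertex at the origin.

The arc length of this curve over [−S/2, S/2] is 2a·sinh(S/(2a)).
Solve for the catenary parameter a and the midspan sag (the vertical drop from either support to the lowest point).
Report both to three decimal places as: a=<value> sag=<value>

a=57.775 sag=26.838

seed: a₀ = √(S³/(24(L−S))) = √(107.461³/(24·16.174)) = 56.540804
iter 1: u=0.950296  f(a)=+7.462e-01  f'(a)=-6.255e-01  a ← 56.540804 − (+7.462e-01/-6.255e-01) = 57.733824
iter 2: u=0.930659  f(a)=+2.427e-02  f'(a)=-5.854e-01  a ← 57.733824 − (+2.427e-02/-5.854e-01) = 57.775286
iter 3: u=0.929991  f(a)=+2.759e-05  f'(a)=-5.841e-01  a ← 57.775286 − (+2.759e-05/-5.841e-01) = 57.775334
iter 4: u=0.929990  f(a)=+3.577e-11  f'(a)=-5.841e-01  a ← 57.775334 − (+3.577e-11/-5.841e-01) = 57.775334
iter 5: u=0.929990  f(a)=+0.000e+00  f'(a)=-5.841e-01  a ← 57.775334 − (+0.000e+00/-5.841e-01) = 57.775334
converged: |Δa| < 1e-12 after 5 iterations
sag = a·(cosh(S/(2a)) − 1) = 57.775334·(cosh(0.929990) − 1) = 26.837860
T_max/T_min = cosh(S/(2a)) = 1.464521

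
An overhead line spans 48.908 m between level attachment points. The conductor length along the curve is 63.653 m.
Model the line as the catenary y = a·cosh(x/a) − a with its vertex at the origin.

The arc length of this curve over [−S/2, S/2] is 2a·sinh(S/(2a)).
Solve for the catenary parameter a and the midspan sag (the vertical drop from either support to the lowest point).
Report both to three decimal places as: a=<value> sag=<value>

seed: a₀ = √(S³/(24(L−S))) = √(48.908³/(24·14.745)) = 18.182008
iter 1: u=1.344956  f(a)=+1.393e+00  f'(a)=-1.935e+00  a ← 18.182008 − (+1.393e+00/-1.935e+00) = 18.901684
iter 2: u=1.293747  f(a)=+8.695e-02  f'(a)=-1.700e+00  a ← 18.901684 − (+8.695e-02/-1.700e+00) = 18.952824
iter 3: u=1.290256  f(a)=+3.889e-04  f'(a)=-1.685e+00  a ← 18.952824 − (+3.889e-04/-1.685e+00) = 18.953055
iter 4: u=1.290241  f(a)=+7.857e-09  f'(a)=-1.685e+00  a ← 18.953055 − (+7.857e-09/-1.685e+00) = 18.953055
iter 5: u=1.290241  f(a)=+0.000e+00  f'(a)=-1.685e+00  a ← 18.953055 − (+0.000e+00/-1.685e+00) = 18.953055
converged: |Δa| < 1e-12 after 5 iterations
sag = a·(cosh(S/(2a)) − 1) = 18.953055·(cosh(1.290241) − 1) = 18.089412
T_max/T_min = cosh(S/(2a)) = 1.954433

a=18.953 sag=18.089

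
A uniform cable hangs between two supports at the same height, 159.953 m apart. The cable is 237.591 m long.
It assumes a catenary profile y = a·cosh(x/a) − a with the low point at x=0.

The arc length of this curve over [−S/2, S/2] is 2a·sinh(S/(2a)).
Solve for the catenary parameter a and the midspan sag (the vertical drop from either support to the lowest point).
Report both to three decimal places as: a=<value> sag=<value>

seed: a₀ = √(S³/(24(L−S))) = √(159.953³/(24·77.638)) = 46.864695
iter 1: u=1.706541  f(a)=+1.212e+01  f'(a)=-4.384e+00  a ← 46.864695 − (+1.212e+01/-4.384e+00) = 49.629567
iter 2: u=1.611469  f(a)=+1.156e+00  f'(a)=-3.585e+00  a ← 49.629567 − (+1.156e+00/-3.585e+00) = 49.951911
iter 3: u=1.601070  f(a)=+1.294e-02  f'(a)=-3.505e+00  a ← 49.951911 − (+1.294e-02/-3.505e+00) = 49.955605
iter 4: u=1.600951  f(a)=+1.664e-06  f'(a)=-3.504e+00  a ← 49.955605 − (+1.664e-06/-3.504e+00) = 49.955605
iter 5: u=1.600951  f(a)=+2.842e-14  f'(a)=-3.504e+00  a ← 49.955605 − (+2.842e-14/-3.504e+00) = 49.955605
converged: |Δa| < 1e-12 after 5 iterations
sag = a·(cosh(S/(2a)) − 1) = 49.955605·(cosh(1.600951) − 1) = 78.916166
T_max/T_min = cosh(S/(2a)) = 2.579726

a=49.956 sag=78.916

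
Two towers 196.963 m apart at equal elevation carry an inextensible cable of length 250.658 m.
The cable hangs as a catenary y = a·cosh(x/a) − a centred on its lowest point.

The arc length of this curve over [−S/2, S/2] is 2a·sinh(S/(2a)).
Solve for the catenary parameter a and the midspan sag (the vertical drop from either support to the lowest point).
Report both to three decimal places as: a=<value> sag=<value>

seed: a₀ = √(S³/(24(L−S))) = √(196.963³/(24·53.695)) = 77.002430
iter 1: u=1.278940  f(a)=+4.566e+00  f'(a)=-1.636e+00  a ← 77.002430 − (+4.566e+00/-1.636e+00) = 79.792786
iter 2: u=1.234216  f(a)=+2.599e-01  f'(a)=-1.455e+00  a ← 79.792786 − (+2.599e-01/-1.455e+00) = 79.971446
iter 3: u=1.231458  f(a)=+9.549e-04  f'(a)=-1.444e+00  a ← 79.971446 − (+9.549e-04/-1.444e+00) = 79.972108
iter 4: u=1.231448  f(a)=+1.299e-08  f'(a)=-1.444e+00  a ← 79.972108 − (+1.299e-08/-1.444e+00) = 79.972108
iter 5: u=1.231448  f(a)=+2.842e-14  f'(a)=-1.444e+00  a ← 79.972108 − (+2.842e-14/-1.444e+00) = 79.972108
converged: |Δa| < 1e-12 after 5 iterations
sag = a·(cosh(S/(2a)) − 1) = 79.972108·(cosh(1.231448) − 1) = 68.698321
T_max/T_min = cosh(S/(2a)) = 1.859029

a=79.972 sag=68.698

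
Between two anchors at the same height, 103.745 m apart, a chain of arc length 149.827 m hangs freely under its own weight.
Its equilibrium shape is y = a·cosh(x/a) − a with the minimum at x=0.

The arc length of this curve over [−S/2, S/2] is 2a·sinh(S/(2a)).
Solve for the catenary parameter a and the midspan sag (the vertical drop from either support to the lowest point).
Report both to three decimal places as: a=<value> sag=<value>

seed: a₀ = √(S³/(24(L−S))) = √(103.745³/(24·46.082)) = 31.774555
iter 1: u=1.632517  f(a)=+6.545e+00  f'(a)=-3.751e+00  a ← 31.774555 − (+6.545e+00/-3.751e+00) = 33.519495
iter 2: u=1.547532  f(a)=+5.778e-01  f'(a)=-3.115e+00  a ← 33.519495 − (+5.778e-01/-3.115e+00) = 33.704975
iter 3: u=1.539016  f(a)=+5.467e-03  f'(a)=-3.057e+00  a ← 33.704975 − (+5.467e-03/-3.057e+00) = 33.706764
iter 4: u=1.538934  f(a)=+4.997e-07  f'(a)=-3.056e+00  a ← 33.706764 − (+4.997e-07/-3.056e+00) = 33.706764
iter 5: u=1.538934  f(a)=+0.000e+00  f'(a)=-3.056e+00  a ← 33.706764 − (+0.000e+00/-3.056e+00) = 33.706764
converged: |Δa| < 1e-12 after 5 iterations
sag = a·(cosh(S/(2a)) − 1) = 33.706764·(cosh(1.538934) − 1) = 48.440533
T_max/T_min = cosh(S/(2a)) = 2.437116

a=33.707 sag=48.441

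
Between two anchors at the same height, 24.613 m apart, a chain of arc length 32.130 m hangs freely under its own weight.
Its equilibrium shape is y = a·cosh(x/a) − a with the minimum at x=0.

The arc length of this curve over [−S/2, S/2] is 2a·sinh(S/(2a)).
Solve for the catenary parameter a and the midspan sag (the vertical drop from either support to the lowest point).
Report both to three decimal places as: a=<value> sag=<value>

a=9.481 sag=9.173

seed: a₀ = √(S³/(24(L−S))) = √(24.613³/(24·7.517)) = 9.091152
iter 1: u=1.353679  f(a)=+7.196e-01  f'(a)=-1.977e+00  a ← 9.091152 − (+7.196e-01/-1.977e+00) = 9.455068
iter 2: u=1.301577  f(a)=+4.546e-02  f'(a)=-1.735e+00  a ← 9.455068 − (+4.546e-02/-1.735e+00) = 9.481277
iter 3: u=1.297979  f(a)=+2.085e-04  f'(a)=-1.719e+00  a ← 9.481277 − (+2.085e-04/-1.719e+00) = 9.481398
iter 4: u=1.297963  f(a)=+4.433e-09  f'(a)=-1.719e+00  a ← 9.481398 − (+4.433e-09/-1.719e+00) = 9.481398
iter 5: u=1.297963  f(a)=-7.105e-15  f'(a)=-1.719e+00  a ← 9.481398 − (-7.105e-15/-1.719e+00) = 9.481398
converged: |Δa| < 1e-12 after 5 iterations
sag = a·(cosh(S/(2a)) − 1) = 9.481398·(cosh(1.297963) − 1) = 9.172854
T_max/T_min = cosh(S/(2a)) = 1.967458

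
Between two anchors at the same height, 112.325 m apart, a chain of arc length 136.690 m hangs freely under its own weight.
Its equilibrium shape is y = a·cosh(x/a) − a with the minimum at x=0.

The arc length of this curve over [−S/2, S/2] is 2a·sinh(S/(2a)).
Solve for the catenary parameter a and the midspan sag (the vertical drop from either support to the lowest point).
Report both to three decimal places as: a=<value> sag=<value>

seed: a₀ = √(S³/(24(L−S))) = √(112.325³/(24·24.365)) = 49.229544
iter 1: u=1.140829  f(a)=+1.636e+00  f'(a)=-1.125e+00  a ← 49.229544 − (+1.636e+00/-1.125e+00) = 50.683625
iter 2: u=1.108100  f(a)=+7.526e-02  f'(a)=-1.023e+00  a ← 50.683625 − (+7.526e-02/-1.023e+00) = 50.757163
iter 3: u=1.106494  f(a)=+1.764e-04  f'(a)=-1.019e+00  a ← 50.757163 − (+1.764e-04/-1.019e+00) = 50.757336
iter 4: u=1.106490  f(a)=+9.739e-10  f'(a)=-1.019e+00  a ← 50.757336 − (+9.739e-10/-1.019e+00) = 50.757336
iter 5: u=1.106490  f(a)=-2.842e-14  f'(a)=-1.019e+00  a ← 50.757336 − (-2.842e-14/-1.019e+00) = 50.757336
converged: |Δa| < 1e-12 after 5 iterations
sag = a·(cosh(S/(2a)) − 1) = 50.757336·(cosh(1.106490) − 1) = 34.374011
T_max/T_min = cosh(S/(2a)) = 1.677223

a=50.757 sag=34.374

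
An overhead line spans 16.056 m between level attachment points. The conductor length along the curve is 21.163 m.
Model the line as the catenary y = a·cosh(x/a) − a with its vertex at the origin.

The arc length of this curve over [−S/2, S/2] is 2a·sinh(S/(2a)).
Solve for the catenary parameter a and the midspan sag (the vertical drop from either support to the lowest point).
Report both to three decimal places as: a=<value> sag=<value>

seed: a₀ = √(S³/(24(L−S))) = √(16.056³/(24·5.107)) = 5.811222
iter 1: u=1.381465  f(a)=+5.101e-01  f'(a)=-2.117e+00  a ← 5.811222 − (+5.101e-01/-2.117e+00) = 6.052186
iter 2: u=1.326463  f(a)=+3.344e-02  f'(a)=-1.847e+00  a ← 6.052186 − (+3.344e-02/-1.847e+00) = 6.070287
iter 3: u=1.322508  f(a)=+1.660e-04  f'(a)=-1.829e+00  a ← 6.070287 − (+1.660e-04/-1.829e+00) = 6.070378
iter 4: u=1.322488  f(a)=+4.139e-09  f'(a)=-1.829e+00  a ← 6.070378 − (+4.139e-09/-1.829e+00) = 6.070378
iter 5: u=1.322488  f(a)=+0.000e+00  f'(a)=-1.829e+00  a ← 6.070378 − (+0.000e+00/-1.829e+00) = 6.070378
converged: |Δa| < 1e-12 after 5 iterations
sag = a·(cosh(S/(2a)) − 1) = 6.070378·(cosh(1.322488) − 1) = 6.128705
T_max/T_min = cosh(S/(2a)) = 2.009609

a=6.070 sag=6.129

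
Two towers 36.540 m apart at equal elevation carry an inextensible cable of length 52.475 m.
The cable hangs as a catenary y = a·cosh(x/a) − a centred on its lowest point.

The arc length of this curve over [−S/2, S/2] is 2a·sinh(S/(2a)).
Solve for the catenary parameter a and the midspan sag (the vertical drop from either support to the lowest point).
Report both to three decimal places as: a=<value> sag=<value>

seed: a₀ = √(S³/(24(L−S))) = √(36.540³/(24·15.935)) = 11.294608
iter 1: u=1.617586  f(a)=+2.219e+00  f'(a)=-3.632e+00  a ← 11.294608 − (+2.219e+00/-3.632e+00) = 11.905620
iter 2: u=1.534569  f(a)=+1.928e-01  f'(a)=-3.026e+00  a ← 11.905620 − (+1.928e-01/-3.026e+00) = 11.969337
iter 3: u=1.526400  f(a)=+1.761e-03  f'(a)=-2.971e+00  a ← 11.969337 − (+1.761e-03/-2.971e+00) = 11.969930
iter 4: u=1.526325  f(a)=+1.500e-07  f'(a)=-2.971e+00  a ← 11.969930 − (+1.500e-07/-2.971e+00) = 11.969930
iter 5: u=1.526325  f(a)=-7.105e-15  f'(a)=-2.971e+00  a ← 11.969930 − (-7.105e-15/-2.971e+00) = 11.969930
converged: |Δa| < 1e-12 after 5 iterations
sag = a·(cosh(S/(2a)) − 1) = 11.969930·(cosh(1.526325) − 1) = 16.869031
T_max/T_min = cosh(S/(2a)) = 2.409284

a=11.970 sag=16.869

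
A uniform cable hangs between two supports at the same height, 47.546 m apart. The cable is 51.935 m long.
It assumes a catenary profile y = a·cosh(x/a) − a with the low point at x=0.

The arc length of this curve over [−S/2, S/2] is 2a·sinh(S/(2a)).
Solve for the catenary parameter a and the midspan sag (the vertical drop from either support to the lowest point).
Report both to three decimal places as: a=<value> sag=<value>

seed: a₀ = √(S³/(24(L−S))) = √(47.546³/(24·4.389)) = 31.943505
iter 1: u=0.744220  f(a)=+1.232e-01  f'(a)=-2.903e-01  a ← 31.943505 − (+1.232e-01/-2.903e-01) = 32.367726
iter 2: u=0.734466  f(a)=+2.496e-03  f'(a)=-2.787e-01  a ← 32.367726 − (+2.496e-03/-2.787e-01) = 32.376685
iter 3: u=0.734263  f(a)=+1.073e-06  f'(a)=-2.784e-01  a ← 32.376685 − (+1.073e-06/-2.784e-01) = 32.376688
iter 4: u=0.734263  f(a)=+1.990e-13  f'(a)=-2.784e-01  a ← 32.376688 − (+1.990e-13/-2.784e-01) = 32.376688
converged: |Δa| < 1e-12 after 4 iterations
sag = a·(cosh(S/(2a)) − 1) = 32.376688·(cosh(0.734263) − 1) = 9.127059
T_max/T_min = cosh(S/(2a)) = 1.281902

a=32.377 sag=9.127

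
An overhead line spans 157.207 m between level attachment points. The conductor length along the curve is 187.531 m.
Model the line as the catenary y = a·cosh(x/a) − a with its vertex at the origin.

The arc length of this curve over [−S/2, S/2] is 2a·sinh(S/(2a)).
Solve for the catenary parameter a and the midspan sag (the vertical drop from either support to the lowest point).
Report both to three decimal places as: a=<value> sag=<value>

a=75.091 sag=45.036

seed: a₀ = √(S³/(24(L−S))) = √(157.207³/(24·30.324)) = 73.064927
iter 1: u=1.075803  f(a)=+1.804e+00  f'(a)=-9.302e-01  a ← 73.064927 − (+1.804e+00/-9.302e-01) = 75.004249
iter 2: u=1.047987  f(a)=+7.432e-02  f'(a)=-8.550e-01  a ← 75.004249 − (+7.432e-02/-8.550e-01) = 75.091172
iter 3: u=1.046774  f(a)=+1.381e-04  f'(a)=-8.518e-01  a ← 75.091172 − (+1.381e-04/-8.518e-01) = 75.091334
iter 4: u=1.046772  f(a)=+4.792e-10  f'(a)=-8.518e-01  a ← 75.091334 − (+4.792e-10/-8.518e-01) = 75.091334
iter 5: u=1.046772  f(a)=-2.842e-14  f'(a)=-8.518e-01  a ← 75.091334 − (-2.842e-14/-8.518e-01) = 75.091334
converged: |Δa| < 1e-12 after 5 iterations
sag = a·(cosh(S/(2a)) − 1) = 75.091334·(cosh(1.046772) − 1) = 45.036421
T_max/T_min = cosh(S/(2a)) = 1.599755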